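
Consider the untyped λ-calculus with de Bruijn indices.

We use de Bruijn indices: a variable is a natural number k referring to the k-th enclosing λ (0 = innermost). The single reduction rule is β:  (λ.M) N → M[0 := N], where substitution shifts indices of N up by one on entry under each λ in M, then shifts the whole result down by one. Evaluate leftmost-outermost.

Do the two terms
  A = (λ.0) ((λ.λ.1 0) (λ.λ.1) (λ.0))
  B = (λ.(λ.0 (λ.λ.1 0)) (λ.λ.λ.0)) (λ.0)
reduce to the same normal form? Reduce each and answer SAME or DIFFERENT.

Answer: SAME — A ⇓ λ.λ.0, B ⇓ λ.λ.0

Derivation:
Term A:
  start: (λ.0) ((λ.λ.1 0) (λ.λ.1) (λ.0))
  →1  (λ.λ.1 0) (λ.λ.1) (λ.0)
  →2  (λ.(λ.λ.1) 0) (λ.0)
  →3  (λ.λ.1) (λ.0)
  →4  λ.λ.0

Term B:
  start: (λ.(λ.0 (λ.λ.1 0)) (λ.λ.λ.0)) (λ.0)
  →1  (λ.0 (λ.λ.1 0)) (λ.λ.λ.0)
  →2  (λ.λ.λ.0) (λ.λ.1 0)
  →3  λ.λ.0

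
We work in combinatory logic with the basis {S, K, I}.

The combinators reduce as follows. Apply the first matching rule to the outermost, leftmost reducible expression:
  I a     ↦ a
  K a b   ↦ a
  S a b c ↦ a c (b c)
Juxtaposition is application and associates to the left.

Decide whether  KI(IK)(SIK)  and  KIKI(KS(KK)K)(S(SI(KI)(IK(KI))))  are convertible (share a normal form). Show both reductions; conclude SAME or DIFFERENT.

Answer: DIFFERENT — A ⇓ SIK, B ⇓ SK(S(KI))

Derivation:
Term A:
  start: KI(IK)(SIK)
  step 1: I(SIK)
  step 2: SIK

Term B:
  start: KIKI(KS(KK)K)(S(SI(KI)(IK(KI))))
  step 1: II(KS(KK)K)(S(SI(KI)(IK(KI))))
  step 2: I(KS(KK)K)(S(SI(KI)(IK(KI))))
  step 3: KS(KK)K(S(SI(KI)(IK(KI))))
  step 4: SK(S(SI(KI)(IK(KI))))
  step 5: SK(S(I(IK(KI))(KI(IK(KI)))))
  step 6: SK(S(IK(KI)(KI(IK(KI)))))
  step 7: SK(S(K(KI)(KI(IK(KI)))))
  step 8: SK(S(KI))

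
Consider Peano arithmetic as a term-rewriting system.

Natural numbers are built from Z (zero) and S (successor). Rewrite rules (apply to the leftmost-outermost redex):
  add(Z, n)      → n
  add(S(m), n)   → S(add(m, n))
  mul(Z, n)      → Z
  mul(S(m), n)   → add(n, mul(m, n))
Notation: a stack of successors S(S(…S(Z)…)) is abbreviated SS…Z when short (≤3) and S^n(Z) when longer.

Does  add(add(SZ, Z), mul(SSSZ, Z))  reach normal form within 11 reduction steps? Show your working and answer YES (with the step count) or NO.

  start: add(add(SZ, Z), mul(SSSZ, Z))
  →1  add(S(add(Z, Z)), mul(SSSZ, Z))
  →2  S(add(add(Z, Z), mul(SSSZ, Z)))
  →3  S(add(Z, mul(SSSZ, Z)))
  →4  S(mul(SSSZ, Z))
  →5  S(add(Z, mul(SSZ, Z)))
  →6  S(mul(SSZ, Z))
  →7  S(add(Z, mul(SZ, Z)))
  →8  S(mul(SZ, Z))
  →9  S(add(Z, mul(Z, Z)))
  →10  S(mul(Z, Z))
  →11  SZ

Answer: YES — reaches normal form SZ in 11 ≤ 11 steps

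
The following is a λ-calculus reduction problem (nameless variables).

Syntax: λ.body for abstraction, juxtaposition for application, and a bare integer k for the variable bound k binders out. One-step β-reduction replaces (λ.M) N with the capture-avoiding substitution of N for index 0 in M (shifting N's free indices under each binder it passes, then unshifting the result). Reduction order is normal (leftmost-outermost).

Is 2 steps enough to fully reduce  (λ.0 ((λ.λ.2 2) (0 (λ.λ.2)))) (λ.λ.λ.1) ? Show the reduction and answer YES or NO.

Answer: YES — reaches normal form λ.λ.1 in 2 ≤ 2 steps

Working:
  start: (λ.0 ((λ.λ.2 2) (0 (λ.λ.2)))) (λ.λ.λ.1)
  →1  (λ.λ.λ.1) ((λ.λ.(λ.λ.λ.1) (λ.λ.λ.1)) ((λ.λ.λ.1) (λ.λ.λ.λ.λ.1)))
  →2  λ.λ.1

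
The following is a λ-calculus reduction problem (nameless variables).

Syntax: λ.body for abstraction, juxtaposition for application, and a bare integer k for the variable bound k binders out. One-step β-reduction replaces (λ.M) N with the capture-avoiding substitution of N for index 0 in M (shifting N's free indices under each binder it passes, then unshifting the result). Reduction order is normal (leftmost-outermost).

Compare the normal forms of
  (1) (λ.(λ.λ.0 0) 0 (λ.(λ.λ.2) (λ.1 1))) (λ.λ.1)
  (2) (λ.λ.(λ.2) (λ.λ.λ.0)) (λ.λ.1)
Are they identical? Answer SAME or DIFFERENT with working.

Answer: SAME — A ⇓ λ.λ.λ.1, B ⇓ λ.λ.λ.1

Working:
Term A:
  start: (λ.(λ.λ.0 0) 0 (λ.(λ.λ.2) (λ.1 1))) (λ.λ.1)
  step 1: (λ.λ.0 0) (λ.λ.1) (λ.(λ.λ.2) (λ.1 1))
  step 2: (λ.0 0) (λ.(λ.λ.2) (λ.1 1))
  step 3: (λ.(λ.λ.2) (λ.1 1)) (λ.(λ.λ.2) (λ.1 1))
  step 4: (λ.λ.λ.(λ.λ.2) (λ.1 1)) (λ.(λ.(λ.λ.2) (λ.1 1)) (λ.(λ.λ.2) (λ.1 1)))
  step 5: λ.λ.(λ.λ.2) (λ.1 1)
  step 6: λ.λ.λ.1

Term B:
  start: (λ.λ.(λ.2) (λ.λ.λ.0)) (λ.λ.1)
  step 1: λ.(λ.λ.λ.1) (λ.λ.λ.0)
  step 2: λ.λ.λ.1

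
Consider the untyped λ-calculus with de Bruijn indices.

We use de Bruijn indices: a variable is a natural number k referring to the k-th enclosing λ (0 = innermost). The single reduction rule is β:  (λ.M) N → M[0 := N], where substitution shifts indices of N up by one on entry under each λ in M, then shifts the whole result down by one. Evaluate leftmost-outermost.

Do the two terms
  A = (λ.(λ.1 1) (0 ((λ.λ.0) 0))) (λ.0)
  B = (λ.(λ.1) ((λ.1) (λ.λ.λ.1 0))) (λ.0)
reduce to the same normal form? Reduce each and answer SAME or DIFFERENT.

Term A:
  start: (λ.(λ.1 1) (0 ((λ.λ.0) 0))) (λ.0)
  →1  (λ.(λ.0) (λ.0)) ((λ.0) ((λ.λ.0) (λ.0)))
  →2  (λ.0) (λ.0)
  →3  λ.0

Term B:
  start: (λ.(λ.1) ((λ.1) (λ.λ.λ.1 0))) (λ.0)
  →1  (λ.λ.0) ((λ.λ.0) (λ.λ.λ.1 0))
  →2  λ.0

Answer: SAME — A ⇓ λ.0, B ⇓ λ.0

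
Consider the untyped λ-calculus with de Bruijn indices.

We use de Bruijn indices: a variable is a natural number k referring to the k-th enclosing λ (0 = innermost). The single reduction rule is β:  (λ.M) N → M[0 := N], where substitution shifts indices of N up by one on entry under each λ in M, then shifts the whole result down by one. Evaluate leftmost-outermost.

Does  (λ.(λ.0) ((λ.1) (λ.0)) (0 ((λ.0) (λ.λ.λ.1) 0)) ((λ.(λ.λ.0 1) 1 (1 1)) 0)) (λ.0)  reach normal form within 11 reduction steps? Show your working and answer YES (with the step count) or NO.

  start: (λ.(λ.0) ((λ.1) (λ.0)) (0 ((λ.0) (λ.λ.λ.1) 0)) ((λ.(λ.λ.0 1) 1 (1 1)) 0)) (λ.0)
  step 1: (λ.0) ((λ.λ.0) (λ.0)) ((λ.0) ((λ.0) (λ.λ.λ.1) (λ.0))) ((λ.(λ.λ.0 1) (λ.0) ((λ.0) (λ.0))) (λ.0))
  step 2: (λ.λ.0) (λ.0) ((λ.0) ((λ.0) (λ.λ.λ.1) (λ.0))) ((λ.(λ.λ.0 1) (λ.0) ((λ.0) (λ.0))) (λ.0))
  step 3: (λ.0) ((λ.0) ((λ.0) (λ.λ.λ.1) (λ.0))) ((λ.(λ.λ.0 1) (λ.0) ((λ.0) (λ.0))) (λ.0))
  step 4: (λ.0) ((λ.0) (λ.λ.λ.1) (λ.0)) ((λ.(λ.λ.0 1) (λ.0) ((λ.0) (λ.0))) (λ.0))
  step 5: (λ.0) (λ.λ.λ.1) (λ.0) ((λ.(λ.λ.0 1) (λ.0) ((λ.0) (λ.0))) (λ.0))
  step 6: (λ.λ.λ.1) (λ.0) ((λ.(λ.λ.0 1) (λ.0) ((λ.0) (λ.0))) (λ.0))
  step 7: (λ.λ.1) ((λ.(λ.λ.0 1) (λ.0) ((λ.0) (λ.0))) (λ.0))
  step 8: λ.(λ.(λ.λ.0 1) (λ.0) ((λ.0) (λ.0))) (λ.0)
  step 9: λ.(λ.λ.0 1) (λ.0) ((λ.0) (λ.0))
  step 10: λ.(λ.0 (λ.0)) ((λ.0) (λ.0))
  step 11: λ.(λ.0) (λ.0) (λ.0)

Answer: NO — after 11 steps the term is λ.(λ.0) (λ.0) (λ.0), not yet normal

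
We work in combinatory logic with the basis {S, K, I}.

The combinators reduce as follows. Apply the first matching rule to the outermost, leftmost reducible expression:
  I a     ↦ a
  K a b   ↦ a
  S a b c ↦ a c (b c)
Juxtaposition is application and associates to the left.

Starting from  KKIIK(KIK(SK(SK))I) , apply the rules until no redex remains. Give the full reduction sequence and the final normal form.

Answer: normal form = I  (in 7 steps)

Reduction:
  start: KKIIK(KIK(SK(SK))I)
  step 1: KIK(KIK(SK(SK))I)
  step 2: I(KIK(SK(SK))I)
  step 3: KIK(SK(SK))I
  step 4: I(SK(SK))I
  step 5: SK(SK)I
  step 6: KI(SKI)
  step 7: I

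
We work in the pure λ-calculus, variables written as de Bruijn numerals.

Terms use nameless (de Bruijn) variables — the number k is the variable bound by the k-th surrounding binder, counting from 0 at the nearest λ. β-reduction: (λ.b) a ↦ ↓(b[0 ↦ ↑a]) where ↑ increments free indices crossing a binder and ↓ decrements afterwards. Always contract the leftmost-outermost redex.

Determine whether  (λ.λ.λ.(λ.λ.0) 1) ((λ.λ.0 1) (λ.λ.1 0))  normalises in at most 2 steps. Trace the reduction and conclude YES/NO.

  start: (λ.λ.λ.(λ.λ.0) 1) ((λ.λ.0 1) (λ.λ.1 0))
  step 1: λ.λ.(λ.λ.0) 1
  step 2: λ.λ.λ.0

Answer: YES — reaches normal form λ.λ.λ.0 in 2 ≤ 2 steps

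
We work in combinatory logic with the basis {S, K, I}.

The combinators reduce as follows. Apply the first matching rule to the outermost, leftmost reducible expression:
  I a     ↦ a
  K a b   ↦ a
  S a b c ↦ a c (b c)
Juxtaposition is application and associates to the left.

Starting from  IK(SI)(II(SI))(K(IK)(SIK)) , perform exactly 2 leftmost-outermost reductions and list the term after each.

  start: IK(SI)(II(SI))(K(IK)(SIK))
  step 1: K(SI)(II(SI))(K(IK)(SIK))
  step 2: SI(K(IK)(SIK))

Answer: after 2 steps: SI(K(IK)(SIK))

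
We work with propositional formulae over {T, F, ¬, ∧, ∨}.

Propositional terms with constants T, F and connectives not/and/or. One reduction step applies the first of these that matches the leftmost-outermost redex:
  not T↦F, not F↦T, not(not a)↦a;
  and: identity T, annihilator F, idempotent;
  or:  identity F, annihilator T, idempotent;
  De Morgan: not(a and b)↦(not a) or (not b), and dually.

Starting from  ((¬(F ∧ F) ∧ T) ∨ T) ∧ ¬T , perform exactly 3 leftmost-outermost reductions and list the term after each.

Answer: after 3 steps: F

Working:
  start: ((¬(F ∧ F) ∧ T) ∨ T) ∧ ¬T
  step 1: T ∧ ¬T
  step 2: ¬T
  step 3: F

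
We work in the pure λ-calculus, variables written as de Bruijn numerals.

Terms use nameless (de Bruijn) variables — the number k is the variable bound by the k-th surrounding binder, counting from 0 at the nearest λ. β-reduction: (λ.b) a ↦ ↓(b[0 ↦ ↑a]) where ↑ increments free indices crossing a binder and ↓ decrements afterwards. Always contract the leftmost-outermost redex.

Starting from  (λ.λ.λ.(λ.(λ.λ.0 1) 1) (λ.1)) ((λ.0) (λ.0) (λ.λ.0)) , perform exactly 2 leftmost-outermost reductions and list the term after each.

  start: (λ.λ.λ.(λ.(λ.λ.0 1) 1) (λ.1)) ((λ.0) (λ.0) (λ.λ.0))
  [1] λ.λ.(λ.(λ.λ.0 1) 1) (λ.1)
  [2] λ.λ.(λ.λ.0 1) 0

Answer: after 2 steps: λ.λ.(λ.λ.0 1) 0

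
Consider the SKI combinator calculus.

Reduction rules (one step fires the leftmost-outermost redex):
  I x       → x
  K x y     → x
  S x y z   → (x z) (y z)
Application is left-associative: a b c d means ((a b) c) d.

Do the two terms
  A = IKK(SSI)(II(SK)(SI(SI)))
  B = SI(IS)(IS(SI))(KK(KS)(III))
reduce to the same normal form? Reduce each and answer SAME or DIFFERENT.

Answer: DIFFERENT — A ⇓ K(SK(SI(SI))), B ⇓ I

Derivation:
Term A:
  start: IKK(SSI)(II(SK)(SI(SI)))
  step 1: KK(SSI)(II(SK)(SI(SI)))
  step 2: K(II(SK)(SI(SI)))
  step 3: K(I(SK)(SI(SI)))
  step 4: K(SK(SI(SI)))

Term B:
  start: SI(IS)(IS(SI))(KK(KS)(III))
  step 1: I(IS(SI))(IS(IS(SI)))(KK(KS)(III))
  step 2: IS(SI)(IS(IS(SI)))(KK(KS)(III))
  step 3: S(SI)(IS(IS(SI)))(KK(KS)(III))
  step 4: SI(KK(KS)(III))(IS(IS(SI))(KK(KS)(III)))
  step 5: I(IS(IS(SI))(KK(KS)(III)))(KK(KS)(III)(IS(IS(SI))(KK(KS)(III))))
  step 6: IS(IS(SI))(KK(KS)(III))(KK(KS)(III)(IS(IS(SI))(KK(KS)(III))))
  step 7: S(IS(SI))(KK(KS)(III))(KK(KS)(III)(IS(IS(SI))(KK(KS)(III))))
  step 8: IS(SI)(KK(KS)(III)(IS(IS(SI))(KK(KS)(III))))(KK(KS)(III)(KK(KS)(III)(IS(IS(SI))(KK(KS)(III)))))
  step 9: S(SI)(KK(KS)(III)(IS(IS(SI))(KK(KS)(III))))(KK(KS)(III)(KK(KS)(III)(IS(IS(SI))(KK(KS)(III)))))
  step 10: SI(KK(KS)(III)(KK(KS)(III)(IS(IS(SI))(KK(KS)(III)))))(KK(KS)(III)(IS(IS(SI))(KK(KS)(III)))(KK(KS)(III)(KK(KS)(III)(IS(IS(SI))(KK(KS)(III))))))
  step 11: I(KK(KS)(III)(IS(IS(SI))(KK(KS)(III)))(KK(KS)(III)(KK(KS)(III)(IS(IS(SI))(KK(KS)(III))))))(KK(KS)(III)(KK(KS)(III)(IS(IS(SI))(KK(KS)(III))))(KK(KS)(III)(IS(IS(SI))(KK(KS)(III)))(KK(KS)(III)(KK(KS)(III)(IS(IS(SI))(KK(KS)(III)))))))
  step 12: KK(KS)(III)(IS(IS(SI))(KK(KS)(III)))(KK(KS)(III)(KK(KS)(III)(IS(IS(SI))(KK(KS)(III)))))(KK(KS)(III)(KK(KS)(III)(IS(IS(SI))(KK(KS)(III))))(KK(KS)(III)(IS(IS(SI))(KK(KS)(III)))(KK(KS)(III)(KK(KS)(III)(IS(IS(SI))(KK(KS)(III)))))))
  step 13: K(III)(IS(IS(SI))(KK(KS)(III)))(KK(KS)(III)(KK(KS)(III)(IS(IS(SI))(KK(KS)(III)))))(KK(KS)(III)(KK(KS)(III)(IS(IS(SI))(KK(KS)(III))))(KK(KS)(III)(IS(IS(SI))(KK(KS)(III)))(KK(KS)(III)(KK(KS)(III)(IS(IS(SI))(KK(KS)(III)))))))
  step 14: III(KK(KS)(III)(KK(KS)(III)(IS(IS(SI))(KK(KS)(III)))))(KK(KS)(III)(KK(KS)(III)(IS(IS(SI))(KK(KS)(III))))(KK(KS)(III)(IS(IS(SI))(KK(KS)(III)))(KK(KS)(III)(KK(KS)(III)(IS(IS(SI))(KK(KS)(III)))))))
  step 15: II(KK(KS)(III)(KK(KS)(III)(IS(IS(SI))(KK(KS)(III)))))(KK(KS)(III)(KK(KS)(III)(IS(IS(SI))(KK(KS)(III))))(KK(KS)(III)(IS(IS(SI))(KK(KS)(III)))(KK(KS)(III)(KK(KS)(III)(IS(IS(SI))(KK(KS)(III)))))))
  step 16: I(KK(KS)(III)(KK(KS)(III)(IS(IS(SI))(KK(KS)(III)))))(KK(KS)(III)(KK(KS)(III)(IS(IS(SI))(KK(KS)(III))))(KK(KS)(III)(IS(IS(SI))(KK(KS)(III)))(KK(KS)(III)(KK(KS)(III)(IS(IS(SI))(KK(KS)(III)))))))
  step 17: KK(KS)(III)(KK(KS)(III)(IS(IS(SI))(KK(KS)(III))))(KK(KS)(III)(KK(KS)(III)(IS(IS(SI))(KK(KS)(III))))(KK(KS)(III)(IS(IS(SI))(KK(KS)(III)))(KK(KS)(III)(KK(KS)(III)(IS(IS(SI))(KK(KS)(III)))))))
  step 18: K(III)(KK(KS)(III)(IS(IS(SI))(KK(KS)(III))))(KK(KS)(III)(KK(KS)(III)(IS(IS(SI))(KK(KS)(III))))(KK(KS)(III)(IS(IS(SI))(KK(KS)(III)))(KK(KS)(III)(KK(KS)(III)(IS(IS(SI))(KK(KS)(III)))))))
  step 19: III(KK(KS)(III)(KK(KS)(III)(IS(IS(SI))(KK(KS)(III))))(KK(KS)(III)(IS(IS(SI))(KK(KS)(III)))(KK(KS)(III)(KK(KS)(III)(IS(IS(SI))(KK(KS)(III)))))))
  step 20: II(KK(KS)(III)(KK(KS)(III)(IS(IS(SI))(KK(KS)(III))))(KK(KS)(III)(IS(IS(SI))(KK(KS)(III)))(KK(KS)(III)(KK(KS)(III)(IS(IS(SI))(KK(KS)(III)))))))
  step 21: I(KK(KS)(III)(KK(KS)(III)(IS(IS(SI))(KK(KS)(III))))(KK(KS)(III)(IS(IS(SI))(KK(KS)(III)))(KK(KS)(III)(KK(KS)(III)(IS(IS(SI))(KK(KS)(III)))))))
  step 22: KK(KS)(III)(KK(KS)(III)(IS(IS(SI))(KK(KS)(III))))(KK(KS)(III)(IS(IS(SI))(KK(KS)(III)))(KK(KS)(III)(KK(KS)(III)(IS(IS(SI))(KK(KS)(III))))))
  step 23: K(III)(KK(KS)(III)(IS(IS(SI))(KK(KS)(III))))(KK(KS)(III)(IS(IS(SI))(KK(KS)(III)))(KK(KS)(III)(KK(KS)(III)(IS(IS(SI))(KK(KS)(III))))))
  step 24: III(KK(KS)(III)(IS(IS(SI))(KK(KS)(III)))(KK(KS)(III)(KK(KS)(III)(IS(IS(SI))(KK(KS)(III))))))
  step 25: II(KK(KS)(III)(IS(IS(SI))(KK(KS)(III)))(KK(KS)(III)(KK(KS)(III)(IS(IS(SI))(KK(KS)(III))))))
  step 26: I(KK(KS)(III)(IS(IS(SI))(KK(KS)(III)))(KK(KS)(III)(KK(KS)(III)(IS(IS(SI))(KK(KS)(III))))))
  step 27: KK(KS)(III)(IS(IS(SI))(KK(KS)(III)))(KK(KS)(III)(KK(KS)(III)(IS(IS(SI))(KK(KS)(III)))))
  step 28: K(III)(IS(IS(SI))(KK(KS)(III)))(KK(KS)(III)(KK(KS)(III)(IS(IS(SI))(KK(KS)(III)))))
  step 29: III(KK(KS)(III)(KK(KS)(III)(IS(IS(SI))(KK(KS)(III)))))
  step 30: II(KK(KS)(III)(KK(KS)(III)(IS(IS(SI))(KK(KS)(III)))))
  step 31: I(KK(KS)(III)(KK(KS)(III)(IS(IS(SI))(KK(KS)(III)))))
  step 32: KK(KS)(III)(KK(KS)(III)(IS(IS(SI))(KK(KS)(III))))
  step 33: K(III)(KK(KS)(III)(IS(IS(SI))(KK(KS)(III))))
  step 34: III
  step 35: II
  step 36: I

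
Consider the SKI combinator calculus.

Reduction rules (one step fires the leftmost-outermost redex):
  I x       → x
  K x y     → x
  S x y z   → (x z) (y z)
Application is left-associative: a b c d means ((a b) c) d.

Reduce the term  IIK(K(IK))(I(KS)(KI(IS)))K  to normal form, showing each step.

  start: IIK(K(IK))(I(KS)(KI(IS)))K
  step 1: IK(K(IK))(I(KS)(KI(IS)))K
  step 2: K(K(IK))(I(KS)(KI(IS)))K
  step 3: K(IK)K
  step 4: IK
  step 5: K

Answer: normal form = K  (in 5 steps)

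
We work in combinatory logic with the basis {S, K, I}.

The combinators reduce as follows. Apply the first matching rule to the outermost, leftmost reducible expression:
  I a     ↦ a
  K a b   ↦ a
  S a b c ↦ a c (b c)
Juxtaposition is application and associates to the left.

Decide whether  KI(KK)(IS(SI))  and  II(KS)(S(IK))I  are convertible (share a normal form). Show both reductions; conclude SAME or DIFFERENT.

Term A:
  start: KI(KK)(IS(SI))
  [1] I(IS(SI))
  [2] IS(SI)
  [3] S(SI)

Term B:
  start: II(KS)(S(IK))I
  [1] I(KS)(S(IK))I
  [2] KS(S(IK))I
  [3] SI

Answer: DIFFERENT — A ⇓ S(SI), B ⇓ SI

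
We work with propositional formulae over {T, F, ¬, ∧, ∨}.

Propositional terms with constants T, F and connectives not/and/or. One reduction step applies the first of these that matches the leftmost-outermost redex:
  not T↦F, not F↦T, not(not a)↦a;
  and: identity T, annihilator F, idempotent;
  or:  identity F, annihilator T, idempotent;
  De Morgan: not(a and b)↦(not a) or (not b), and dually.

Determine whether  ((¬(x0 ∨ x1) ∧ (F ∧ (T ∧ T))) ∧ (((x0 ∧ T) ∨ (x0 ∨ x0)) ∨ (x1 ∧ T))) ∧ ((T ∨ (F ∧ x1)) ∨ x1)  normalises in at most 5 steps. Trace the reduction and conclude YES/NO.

Answer: YES — reaches normal form F in 5 ≤ 5 steps

Working:
  start: ((¬(x0 ∨ x1) ∧ (F ∧ (T ∧ T))) ∧ (((x0 ∧ T) ∨ (x0 ∨ x0)) ∨ (x1 ∧ T))) ∧ ((T ∨ (F ∧ x1)) ∨ x1)
  step 1: (((¬x0 ∧ ¬x1) ∧ (F ∧ (T ∧ T))) ∧ (((x0 ∧ T) ∨ (x0 ∨ x0)) ∨ (x1 ∧ T))) ∧ ((T ∨ (F ∧ x1)) ∨ x1)
  step 2: (((¬x0 ∧ ¬x1) ∧ F) ∧ (((x0 ∧ T) ∨ (x0 ∨ x0)) ∨ (x1 ∧ T))) ∧ ((T ∨ (F ∧ x1)) ∨ x1)
  step 3: (F ∧ (((x0 ∧ T) ∨ (x0 ∨ x0)) ∨ (x1 ∧ T))) ∧ ((T ∨ (F ∧ x1)) ∨ x1)
  step 4: F ∧ ((T ∨ (F ∧ x1)) ∨ x1)
  step 5: F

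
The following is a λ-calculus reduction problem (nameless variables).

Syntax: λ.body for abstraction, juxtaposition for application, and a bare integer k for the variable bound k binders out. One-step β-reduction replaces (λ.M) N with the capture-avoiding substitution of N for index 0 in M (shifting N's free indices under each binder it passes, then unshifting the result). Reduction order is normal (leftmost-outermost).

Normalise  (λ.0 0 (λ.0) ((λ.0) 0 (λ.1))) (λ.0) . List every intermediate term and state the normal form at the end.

Answer: normal form = λ.λ.0  (in 6 steps)

Derivation:
  start: (λ.0 0 (λ.0) ((λ.0) 0 (λ.1))) (λ.0)
  step 1: (λ.0) (λ.0) (λ.0) ((λ.0) (λ.0) (λ.λ.0))
  step 2: (λ.0) (λ.0) ((λ.0) (λ.0) (λ.λ.0))
  step 3: (λ.0) ((λ.0) (λ.0) (λ.λ.0))
  step 4: (λ.0) (λ.0) (λ.λ.0)
  step 5: (λ.0) (λ.λ.0)
  step 6: λ.λ.0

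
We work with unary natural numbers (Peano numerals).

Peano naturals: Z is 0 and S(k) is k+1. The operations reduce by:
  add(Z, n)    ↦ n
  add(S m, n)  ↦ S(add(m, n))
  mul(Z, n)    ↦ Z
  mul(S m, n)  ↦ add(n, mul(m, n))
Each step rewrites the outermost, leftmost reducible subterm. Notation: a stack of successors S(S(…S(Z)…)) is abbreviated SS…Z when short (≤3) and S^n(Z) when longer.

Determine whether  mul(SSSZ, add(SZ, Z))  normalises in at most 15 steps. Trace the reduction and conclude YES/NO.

Answer: NO — after 15 steps the term is S(S(S(mul(Z, add(SZ, Z))))), not yet normal

Working:
  start: mul(SSSZ, add(SZ, Z))
  step 1: add(add(SZ, Z), mul(SSZ, add(SZ, Z)))
  step 2: add(S(add(Z, Z)), mul(SSZ, add(SZ, Z)))
  step 3: S(add(add(Z, Z), mul(SSZ, add(SZ, Z))))
  step 4: S(add(Z, mul(SSZ, add(SZ, Z))))
  step 5: S(mul(SSZ, add(SZ, Z)))
  step 6: S(add(add(SZ, Z), mul(SZ, add(SZ, Z))))
  step 7: S(add(S(add(Z, Z)), mul(SZ, add(SZ, Z))))
  step 8: S(S(add(add(Z, Z), mul(SZ, add(SZ, Z)))))
  step 9: S(S(add(Z, mul(SZ, add(SZ, Z)))))
  step 10: S(S(mul(SZ, add(SZ, Z))))
  step 11: S(S(add(add(SZ, Z), mul(Z, add(SZ, Z)))))
  step 12: S(S(add(S(add(Z, Z)), mul(Z, add(SZ, Z)))))
  step 13: S(S(S(add(add(Z, Z), mul(Z, add(SZ, Z))))))
  step 14: S(S(S(add(Z, mul(Z, add(SZ, Z))))))
  step 15: S(S(S(mul(Z, add(SZ, Z)))))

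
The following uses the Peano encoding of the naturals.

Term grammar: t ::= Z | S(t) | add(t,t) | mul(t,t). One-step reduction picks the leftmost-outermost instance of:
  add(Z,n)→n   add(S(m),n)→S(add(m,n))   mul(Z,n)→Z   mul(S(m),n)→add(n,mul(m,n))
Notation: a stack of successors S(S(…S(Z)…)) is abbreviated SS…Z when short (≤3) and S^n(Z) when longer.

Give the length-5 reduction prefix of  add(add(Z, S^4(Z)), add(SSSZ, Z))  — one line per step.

  start: add(add(Z, S^4(Z)), add(SSSZ, Z))
  step 1: add(S^4(Z), add(SSSZ, Z))
  step 2: S(add(SSSZ, add(SSSZ, Z)))
  step 3: S(S(add(SSZ, add(SSSZ, Z))))
  step 4: S(S(S(add(SZ, add(SSSZ, Z)))))
  step 5: S(S(S(S(add(Z, add(SSSZ, Z))))))

Answer: after 5 steps: S(S(S(S(add(Z, add(SSSZ, Z))))))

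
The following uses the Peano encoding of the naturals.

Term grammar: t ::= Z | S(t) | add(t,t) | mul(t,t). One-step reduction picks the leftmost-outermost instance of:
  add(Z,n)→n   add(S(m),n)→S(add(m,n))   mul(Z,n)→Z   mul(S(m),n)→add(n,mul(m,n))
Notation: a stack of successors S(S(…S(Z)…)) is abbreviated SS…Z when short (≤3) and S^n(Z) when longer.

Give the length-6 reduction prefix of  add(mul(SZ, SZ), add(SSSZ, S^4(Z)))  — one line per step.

Answer: after 6 steps: S(add(SSSZ, S^4(Z)))

Derivation:
  start: add(mul(SZ, SZ), add(SSSZ, S^4(Z)))
  →1  add(add(SZ, mul(Z, SZ)), add(SSSZ, S^4(Z)))
  →2  add(S(add(Z, mul(Z, SZ))), add(SSSZ, S^4(Z)))
  →3  S(add(add(Z, mul(Z, SZ)), add(SSSZ, S^4(Z))))
  →4  S(add(mul(Z, SZ), add(SSSZ, S^4(Z))))
  →5  S(add(Z, add(SSSZ, S^4(Z))))
  →6  S(add(SSSZ, S^4(Z)))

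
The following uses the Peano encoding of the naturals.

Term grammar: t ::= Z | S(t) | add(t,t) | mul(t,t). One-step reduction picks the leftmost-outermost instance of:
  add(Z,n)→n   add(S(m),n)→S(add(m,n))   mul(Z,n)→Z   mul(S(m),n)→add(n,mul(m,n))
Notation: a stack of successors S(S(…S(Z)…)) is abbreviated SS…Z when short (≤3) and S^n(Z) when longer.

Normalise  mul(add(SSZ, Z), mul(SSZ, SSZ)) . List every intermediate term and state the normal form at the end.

  start: mul(add(SSZ, Z), mul(SSZ, SSZ))
  [1] mul(S(add(SZ, Z)), mul(SSZ, SSZ))
  [2] add(mul(SSZ, SSZ), mul(add(SZ, Z), mul(SSZ, SSZ)))
  [3] add(add(SSZ, mul(SZ, SSZ)), mul(add(SZ, Z), mul(SSZ, SSZ)))
  [4] add(S(add(SZ, mul(SZ, SSZ))), mul(add(SZ, Z), mul(SSZ, SSZ)))
  [5] S(add(add(SZ, mul(SZ, SSZ)), mul(add(SZ, Z), mul(SSZ, SSZ))))
  [6] S(add(S(add(Z, mul(SZ, SSZ))), mul(add(SZ, Z), mul(SSZ, SSZ))))
  [7] S(S(add(add(Z, mul(SZ, SSZ)), mul(add(SZ, Z), mul(SSZ, SSZ)))))
  [8] S(S(add(mul(SZ, SSZ), mul(add(SZ, Z), mul(SSZ, SSZ)))))
  [9] S(S(add(add(SSZ, mul(Z, SSZ)), mul(add(SZ, Z), mul(SSZ, SSZ)))))
  [10] S(S(add(S(add(SZ, mul(Z, SSZ))), mul(add(SZ, Z), mul(SSZ, SSZ)))))
  [11] S(S(S(add(add(SZ, mul(Z, SSZ)), mul(add(SZ, Z), mul(SSZ, SSZ))))))
  [12] S(S(S(add(S(add(Z, mul(Z, SSZ))), mul(add(SZ, Z), mul(SSZ, SSZ))))))
  [13] S(S(S(S(add(add(Z, mul(Z, SSZ)), mul(add(SZ, Z), mul(SSZ, SSZ)))))))
  [14] S(S(S(S(add(mul(Z, SSZ), mul(add(SZ, Z), mul(SSZ, SSZ)))))))
  [15] S(S(S(S(add(Z, mul(add(SZ, Z), mul(SSZ, SSZ)))))))
  [16] S(S(S(S(mul(add(SZ, Z), mul(SSZ, SSZ))))))
  [17] S(S(S(S(mul(S(add(Z, Z)), mul(SSZ, SSZ))))))
  [18] S(S(S(S(add(mul(SSZ, SSZ), mul(add(Z, Z), mul(SSZ, SSZ)))))))
  [19] S(S(S(S(add(add(SSZ, mul(SZ, SSZ)), mul(add(Z, Z), mul(SSZ, SSZ)))))))
  [20] S(S(S(S(add(S(add(SZ, mul(SZ, SSZ))), mul(add(Z, Z), mul(SSZ, SSZ)))))))
  [21] S(S(S(S(S(add(add(SZ, mul(SZ, SSZ)), mul(add(Z, Z), mul(SSZ, SSZ))))))))
  [22] S(S(S(S(S(add(S(add(Z, mul(SZ, SSZ))), mul(add(Z, Z), mul(SSZ, SSZ))))))))
  [23] S(S(S(S(S(S(add(add(Z, mul(SZ, SSZ)), mul(add(Z, Z), mul(SSZ, SSZ)))))))))
  [24] S(S(S(S(S(S(add(mul(SZ, SSZ), mul(add(Z, Z), mul(SSZ, SSZ)))))))))
  [25] S(S(S(S(S(S(add(add(SSZ, mul(Z, SSZ)), mul(add(Z, Z), mul(SSZ, SSZ)))))))))
  [26] S(S(S(S(S(S(add(S(add(SZ, mul(Z, SSZ))), mul(add(Z, Z), mul(SSZ, SSZ)))))))))
  [27] S(S(S(S(S(S(S(add(add(SZ, mul(Z, SSZ)), mul(add(Z, Z), mul(SSZ, SSZ))))))))))
  [28] S(S(S(S(S(S(S(add(S(add(Z, mul(Z, SSZ))), mul(add(Z, Z), mul(SSZ, SSZ))))))))))
  [29] S(S(S(S(S(S(S(S(add(add(Z, mul(Z, SSZ)), mul(add(Z, Z), mul(SSZ, SSZ)))))))))))
  [30] S(S(S(S(S(S(S(S(add(mul(Z, SSZ), mul(add(Z, Z), mul(SSZ, SSZ)))))))))))
  [31] S(S(S(S(S(S(S(S(add(Z, mul(add(Z, Z), mul(SSZ, SSZ)))))))))))
  [32] S(S(S(S(S(S(S(S(mul(add(Z, Z), mul(SSZ, SSZ))))))))))
  [33] S(S(S(S(S(S(S(S(mul(Z, mul(SSZ, SSZ))))))))))
  [34] S^8(Z)

Answer: normal form = S^8(Z)  (in 34 steps)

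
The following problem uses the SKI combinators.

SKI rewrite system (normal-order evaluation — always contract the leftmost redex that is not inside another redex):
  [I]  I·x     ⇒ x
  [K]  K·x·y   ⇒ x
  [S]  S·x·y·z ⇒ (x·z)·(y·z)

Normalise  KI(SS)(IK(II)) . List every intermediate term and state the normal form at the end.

  start: KI(SS)(IK(II))
  [1] I(IK(II))
  [2] IK(II)
  [3] K(II)
  [4] KI

Answer: normal form = KI  (in 4 steps)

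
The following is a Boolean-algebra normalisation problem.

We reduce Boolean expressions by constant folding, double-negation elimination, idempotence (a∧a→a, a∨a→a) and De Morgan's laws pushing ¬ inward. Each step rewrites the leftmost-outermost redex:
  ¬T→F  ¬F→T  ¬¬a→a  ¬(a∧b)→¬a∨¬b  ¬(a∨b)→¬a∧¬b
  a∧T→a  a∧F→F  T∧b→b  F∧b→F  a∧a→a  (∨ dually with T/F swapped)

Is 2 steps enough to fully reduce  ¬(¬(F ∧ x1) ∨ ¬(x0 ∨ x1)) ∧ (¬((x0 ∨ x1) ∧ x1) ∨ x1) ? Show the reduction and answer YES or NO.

Answer: NO — after 2 steps the term is ((F ∧ x1) ∧ ¬¬(x0 ∨ x1)) ∧ (¬((x0 ∨ x1) ∧ x1) ∨ x1), not yet normal

Derivation:
  start: ¬(¬(F ∧ x1) ∨ ¬(x0 ∨ x1)) ∧ (¬((x0 ∨ x1) ∧ x1) ∨ x1)
  [1] (¬¬(F ∧ x1) ∧ ¬¬(x0 ∨ x1)) ∧ (¬((x0 ∨ x1) ∧ x1) ∨ x1)
  [2] ((F ∧ x1) ∧ ¬¬(x0 ∨ x1)) ∧ (¬((x0 ∨ x1) ∧ x1) ∨ x1)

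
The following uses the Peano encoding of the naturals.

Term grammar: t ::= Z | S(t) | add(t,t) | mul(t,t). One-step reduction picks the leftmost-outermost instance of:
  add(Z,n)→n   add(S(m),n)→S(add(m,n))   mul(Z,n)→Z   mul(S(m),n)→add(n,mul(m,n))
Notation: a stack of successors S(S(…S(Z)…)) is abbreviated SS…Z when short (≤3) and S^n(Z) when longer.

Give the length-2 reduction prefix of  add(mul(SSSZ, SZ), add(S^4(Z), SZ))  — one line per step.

  start: add(mul(SSSZ, SZ), add(S^4(Z), SZ))
  step 1: add(add(SZ, mul(SSZ, SZ)), add(S^4(Z), SZ))
  step 2: add(S(add(Z, mul(SSZ, SZ))), add(S^4(Z), SZ))

Answer: after 2 steps: add(S(add(Z, mul(SSZ, SZ))), add(S^4(Z), SZ))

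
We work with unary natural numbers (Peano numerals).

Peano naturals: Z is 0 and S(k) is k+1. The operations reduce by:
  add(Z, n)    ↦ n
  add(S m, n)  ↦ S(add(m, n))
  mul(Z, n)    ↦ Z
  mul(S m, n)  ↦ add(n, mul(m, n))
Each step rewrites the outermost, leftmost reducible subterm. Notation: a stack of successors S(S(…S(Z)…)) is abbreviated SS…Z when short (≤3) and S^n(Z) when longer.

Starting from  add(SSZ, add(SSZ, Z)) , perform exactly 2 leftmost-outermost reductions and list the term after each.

Answer: after 2 steps: S(S(add(Z, add(SSZ, Z))))

Reduction:
  start: add(SSZ, add(SSZ, Z))
  →1  S(add(SZ, add(SSZ, Z)))
  →2  S(S(add(Z, add(SSZ, Z))))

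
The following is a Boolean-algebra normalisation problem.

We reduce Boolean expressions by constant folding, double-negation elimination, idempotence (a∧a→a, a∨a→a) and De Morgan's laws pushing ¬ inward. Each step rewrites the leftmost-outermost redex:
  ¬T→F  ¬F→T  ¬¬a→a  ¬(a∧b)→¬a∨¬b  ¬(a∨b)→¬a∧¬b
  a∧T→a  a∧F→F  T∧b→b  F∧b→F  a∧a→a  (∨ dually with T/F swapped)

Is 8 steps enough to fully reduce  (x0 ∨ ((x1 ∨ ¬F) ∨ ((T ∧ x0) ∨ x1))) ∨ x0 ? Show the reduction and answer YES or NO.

Answer: YES — reaches normal form T in 5 ≤ 8 steps

Working:
  start: (x0 ∨ ((x1 ∨ ¬F) ∨ ((T ∧ x0) ∨ x1))) ∨ x0
  →1  (x0 ∨ ((x1 ∨ T) ∨ ((T ∧ x0) ∨ x1))) ∨ x0
  →2  (x0 ∨ (T ∨ ((T ∧ x0) ∨ x1))) ∨ x0
  →3  (x0 ∨ T) ∨ x0
  →4  T ∨ x0
  →5  T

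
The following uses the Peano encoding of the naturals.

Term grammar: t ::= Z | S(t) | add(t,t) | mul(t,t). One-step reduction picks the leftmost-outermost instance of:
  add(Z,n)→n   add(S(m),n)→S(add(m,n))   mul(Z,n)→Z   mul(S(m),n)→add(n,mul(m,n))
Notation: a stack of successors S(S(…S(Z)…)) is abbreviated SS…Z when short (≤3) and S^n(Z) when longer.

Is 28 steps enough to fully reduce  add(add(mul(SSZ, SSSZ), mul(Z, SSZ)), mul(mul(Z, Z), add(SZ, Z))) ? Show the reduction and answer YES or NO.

  start: add(add(mul(SSZ, SSSZ), mul(Z, SSZ)), mul(mul(Z, Z), add(SZ, Z)))
  step 1: add(add(add(SSSZ, mul(SZ, SSSZ)), mul(Z, SSZ)), mul(mul(Z, Z), add(SZ, Z)))
  step 2: add(add(S(add(SSZ, mul(SZ, SSSZ))), mul(Z, SSZ)), mul(mul(Z, Z), add(SZ, Z)))
  step 3: add(S(add(add(SSZ, mul(SZ, SSSZ)), mul(Z, SSZ))), mul(mul(Z, Z), add(SZ, Z)))
  step 4: S(add(add(add(SSZ, mul(SZ, SSSZ)), mul(Z, SSZ)), mul(mul(Z, Z), add(SZ, Z))))
  step 5: S(add(add(S(add(SZ, mul(SZ, SSSZ))), mul(Z, SSZ)), mul(mul(Z, Z), add(SZ, Z))))
  step 6: S(add(S(add(add(SZ, mul(SZ, SSSZ)), mul(Z, SSZ))), mul(mul(Z, Z), add(SZ, Z))))
  step 7: S(S(add(add(add(SZ, mul(SZ, SSSZ)), mul(Z, SSZ)), mul(mul(Z, Z), add(SZ, Z)))))
  step 8: S(S(add(add(S(add(Z, mul(SZ, SSSZ))), mul(Z, SSZ)), mul(mul(Z, Z), add(SZ, Z)))))
  step 9: S(S(add(S(add(add(Z, mul(SZ, SSSZ)), mul(Z, SSZ))), mul(mul(Z, Z), add(SZ, Z)))))
  step 10: S(S(S(add(add(add(Z, mul(SZ, SSSZ)), mul(Z, SSZ)), mul(mul(Z, Z), add(SZ, Z))))))
  step 11: S(S(S(add(add(mul(SZ, SSSZ), mul(Z, SSZ)), mul(mul(Z, Z), add(SZ, Z))))))
  step 12: S(S(S(add(add(add(SSSZ, mul(Z, SSSZ)), mul(Z, SSZ)), mul(mul(Z, Z), add(SZ, Z))))))
  step 13: S(S(S(add(add(S(add(SSZ, mul(Z, SSSZ))), mul(Z, SSZ)), mul(mul(Z, Z), add(SZ, Z))))))
  step 14: S(S(S(add(S(add(add(SSZ, mul(Z, SSSZ)), mul(Z, SSZ))), mul(mul(Z, Z), add(SZ, Z))))))
  step 15: S(S(S(S(add(add(add(SSZ, mul(Z, SSSZ)), mul(Z, SSZ)), mul(mul(Z, Z), add(SZ, Z)))))))
  step 16: S(S(S(S(add(add(S(add(SZ, mul(Z, SSSZ))), mul(Z, SSZ)), mul(mul(Z, Z), add(SZ, Z)))))))
  step 17: S(S(S(S(add(S(add(add(SZ, mul(Z, SSSZ)), mul(Z, SSZ))), mul(mul(Z, Z), add(SZ, Z)))))))
  step 18: S(S(S(S(S(add(add(add(SZ, mul(Z, SSSZ)), mul(Z, SSZ)), mul(mul(Z, Z), add(SZ, Z))))))))
  step 19: S(S(S(S(S(add(add(S(add(Z, mul(Z, SSSZ))), mul(Z, SSZ)), mul(mul(Z, Z), add(SZ, Z))))))))
  step 20: S(S(S(S(S(add(S(add(add(Z, mul(Z, SSSZ)), mul(Z, SSZ))), mul(mul(Z, Z), add(SZ, Z))))))))
  step 21: S(S(S(S(S(S(add(add(add(Z, mul(Z, SSSZ)), mul(Z, SSZ)), mul(mul(Z, Z), add(SZ, Z)))))))))
  step 22: S(S(S(S(S(S(add(add(mul(Z, SSSZ), mul(Z, SSZ)), mul(mul(Z, Z), add(SZ, Z)))))))))
  step 23: S(S(S(S(S(S(add(add(Z, mul(Z, SSZ)), mul(mul(Z, Z), add(SZ, Z)))))))))
  step 24: S(S(S(S(S(S(add(mul(Z, SSZ), mul(mul(Z, Z), add(SZ, Z)))))))))
  step 25: S(S(S(S(S(S(add(Z, mul(mul(Z, Z), add(SZ, Z)))))))))
  step 26: S(S(S(S(S(S(mul(mul(Z, Z), add(SZ, Z))))))))
  step 27: S(S(S(S(S(S(mul(Z, add(SZ, Z))))))))
  step 28: S^6(Z)

Answer: YES — reaches normal form S^6(Z) in 28 ≤ 28 steps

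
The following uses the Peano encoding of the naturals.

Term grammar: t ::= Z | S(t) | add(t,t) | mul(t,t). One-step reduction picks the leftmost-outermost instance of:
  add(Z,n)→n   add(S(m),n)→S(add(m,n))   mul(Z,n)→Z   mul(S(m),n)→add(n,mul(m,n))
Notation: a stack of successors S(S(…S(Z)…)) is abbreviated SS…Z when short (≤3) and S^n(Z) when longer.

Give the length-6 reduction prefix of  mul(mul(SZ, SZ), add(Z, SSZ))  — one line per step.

  start: mul(mul(SZ, SZ), add(Z, SSZ))
  →1  mul(add(SZ, mul(Z, SZ)), add(Z, SSZ))
  →2  mul(S(add(Z, mul(Z, SZ))), add(Z, SSZ))
  →3  add(add(Z, SSZ), mul(add(Z, mul(Z, SZ)), add(Z, SSZ)))
  →4  add(SSZ, mul(add(Z, mul(Z, SZ)), add(Z, SSZ)))
  →5  S(add(SZ, mul(add(Z, mul(Z, SZ)), add(Z, SSZ))))
  →6  S(S(add(Z, mul(add(Z, mul(Z, SZ)), add(Z, SSZ)))))

Answer: after 6 steps: S(S(add(Z, mul(add(Z, mul(Z, SZ)), add(Z, SSZ)))))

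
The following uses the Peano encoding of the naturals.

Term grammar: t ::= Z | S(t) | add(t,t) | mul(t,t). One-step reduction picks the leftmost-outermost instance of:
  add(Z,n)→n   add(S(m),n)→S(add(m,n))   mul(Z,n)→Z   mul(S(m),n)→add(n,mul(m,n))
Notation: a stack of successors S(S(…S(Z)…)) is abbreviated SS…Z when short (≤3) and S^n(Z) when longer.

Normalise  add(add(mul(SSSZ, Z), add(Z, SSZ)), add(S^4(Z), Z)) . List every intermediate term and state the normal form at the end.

  start: add(add(mul(SSSZ, Z), add(Z, SSZ)), add(S^4(Z), Z))
  →1  add(add(add(Z, mul(SSZ, Z)), add(Z, SSZ)), add(S^4(Z), Z))
  →2  add(add(mul(SSZ, Z), add(Z, SSZ)), add(S^4(Z), Z))
  →3  add(add(add(Z, mul(SZ, Z)), add(Z, SSZ)), add(S^4(Z), Z))
  →4  add(add(mul(SZ, Z), add(Z, SSZ)), add(S^4(Z), Z))
  →5  add(add(add(Z, mul(Z, Z)), add(Z, SSZ)), add(S^4(Z), Z))
  →6  add(add(mul(Z, Z), add(Z, SSZ)), add(S^4(Z), Z))
  →7  add(add(Z, add(Z, SSZ)), add(S^4(Z), Z))
  →8  add(add(Z, SSZ), add(S^4(Z), Z))
  →9  add(SSZ, add(S^4(Z), Z))
  →10  S(add(SZ, add(S^4(Z), Z)))
  →11  S(S(add(Z, add(S^4(Z), Z))))
  →12  S(S(add(S^4(Z), Z)))
  →13  S(S(S(add(SSSZ, Z))))
  →14  S(S(S(S(add(SSZ, Z)))))
  →15  S(S(S(S(S(add(SZ, Z))))))
  →16  S(S(S(S(S(S(add(Z, Z)))))))
  →17  S^6(Z)

Answer: normal form = S^6(Z)  (in 17 steps)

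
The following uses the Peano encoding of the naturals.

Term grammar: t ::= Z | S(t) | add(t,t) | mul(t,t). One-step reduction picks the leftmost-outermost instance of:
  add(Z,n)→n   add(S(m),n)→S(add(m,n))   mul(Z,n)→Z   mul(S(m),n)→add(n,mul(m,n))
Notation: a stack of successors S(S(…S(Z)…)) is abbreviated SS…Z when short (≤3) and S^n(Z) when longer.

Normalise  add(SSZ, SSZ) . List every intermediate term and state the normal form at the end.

Answer: normal form = S^4(Z)  (in 3 steps)

Working:
  start: add(SSZ, SSZ)
  →1  S(add(SZ, SSZ))
  →2  S(S(add(Z, SSZ)))
  →3  S^4(Z)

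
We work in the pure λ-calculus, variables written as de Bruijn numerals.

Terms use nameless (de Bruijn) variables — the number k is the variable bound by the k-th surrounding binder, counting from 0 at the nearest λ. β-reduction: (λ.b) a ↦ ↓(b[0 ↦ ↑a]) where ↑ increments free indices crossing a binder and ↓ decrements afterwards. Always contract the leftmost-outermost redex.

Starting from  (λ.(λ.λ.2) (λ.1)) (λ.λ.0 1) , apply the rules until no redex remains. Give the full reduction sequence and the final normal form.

  start: (λ.(λ.λ.2) (λ.1)) (λ.λ.0 1)
  →1  (λ.λ.λ.λ.0 1) (λ.λ.λ.0 1)
  →2  λ.λ.λ.0 1

Answer: normal form = λ.λ.λ.0 1  (in 2 steps)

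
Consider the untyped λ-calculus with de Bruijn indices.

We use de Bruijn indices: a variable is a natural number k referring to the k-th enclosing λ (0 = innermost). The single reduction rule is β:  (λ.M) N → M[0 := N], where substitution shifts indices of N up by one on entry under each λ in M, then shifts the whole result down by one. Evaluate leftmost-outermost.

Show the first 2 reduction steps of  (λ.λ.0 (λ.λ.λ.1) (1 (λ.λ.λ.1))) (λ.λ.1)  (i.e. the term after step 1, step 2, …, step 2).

  start: (λ.λ.0 (λ.λ.λ.1) (1 (λ.λ.λ.1))) (λ.λ.1)
  step 1: λ.0 (λ.λ.λ.1) ((λ.λ.1) (λ.λ.λ.1))
  step 2: λ.0 (λ.λ.λ.1) (λ.λ.λ.λ.1)

Answer: after 2 steps: λ.0 (λ.λ.λ.1) (λ.λ.λ.λ.1)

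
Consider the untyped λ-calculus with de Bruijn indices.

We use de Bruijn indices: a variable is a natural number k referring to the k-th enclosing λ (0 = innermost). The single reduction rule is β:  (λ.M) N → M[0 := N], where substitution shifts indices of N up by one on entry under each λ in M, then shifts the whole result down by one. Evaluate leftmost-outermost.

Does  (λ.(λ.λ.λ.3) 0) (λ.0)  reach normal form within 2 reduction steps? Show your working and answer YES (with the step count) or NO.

  start: (λ.(λ.λ.λ.3) 0) (λ.0)
  step 1: (λ.λ.λ.λ.0) (λ.0)
  step 2: λ.λ.λ.0

Answer: YES — reaches normal form λ.λ.λ.0 in 2 ≤ 2 steps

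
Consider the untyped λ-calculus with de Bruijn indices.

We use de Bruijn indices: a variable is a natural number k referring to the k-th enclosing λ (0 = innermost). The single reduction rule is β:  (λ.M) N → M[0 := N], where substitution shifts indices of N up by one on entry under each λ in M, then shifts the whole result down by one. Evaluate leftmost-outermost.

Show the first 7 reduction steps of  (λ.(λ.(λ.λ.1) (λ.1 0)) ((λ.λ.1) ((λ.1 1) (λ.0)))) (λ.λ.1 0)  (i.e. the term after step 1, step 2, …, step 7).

Answer: after 7 steps: λ.λ.λ.(λ.λ.1 0) 0

Reduction:
  start: (λ.(λ.(λ.λ.1) (λ.1 0)) ((λ.λ.1) ((λ.1 1) (λ.0)))) (λ.λ.1 0)
  step 1: (λ.(λ.λ.1) (λ.1 0)) ((λ.λ.1) ((λ.(λ.λ.1 0) (λ.λ.1 0)) (λ.0)))
  step 2: (λ.λ.1) (λ.(λ.λ.1) ((λ.(λ.λ.1 0) (λ.λ.1 0)) (λ.0)) 0)
  step 3: λ.λ.(λ.λ.1) ((λ.(λ.λ.1 0) (λ.λ.1 0)) (λ.0)) 0
  step 4: λ.λ.(λ.(λ.(λ.λ.1 0) (λ.λ.1 0)) (λ.0)) 0
  step 5: λ.λ.(λ.(λ.λ.1 0) (λ.λ.1 0)) (λ.0)
  step 6: λ.λ.(λ.λ.1 0) (λ.λ.1 0)
  step 7: λ.λ.λ.(λ.λ.1 0) 0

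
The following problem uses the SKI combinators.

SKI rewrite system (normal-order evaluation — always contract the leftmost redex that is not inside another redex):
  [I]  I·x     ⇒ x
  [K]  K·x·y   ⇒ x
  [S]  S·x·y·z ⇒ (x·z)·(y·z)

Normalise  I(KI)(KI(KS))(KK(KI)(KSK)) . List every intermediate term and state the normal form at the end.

Answer: normal form = KS  (in 5 steps)

Derivation:
  start: I(KI)(KI(KS))(KK(KI)(KSK))
  →1  KI(KI(KS))(KK(KI)(KSK))
  →2  I(KK(KI)(KSK))
  →3  KK(KI)(KSK)
  →4  K(KSK)
  →5  KS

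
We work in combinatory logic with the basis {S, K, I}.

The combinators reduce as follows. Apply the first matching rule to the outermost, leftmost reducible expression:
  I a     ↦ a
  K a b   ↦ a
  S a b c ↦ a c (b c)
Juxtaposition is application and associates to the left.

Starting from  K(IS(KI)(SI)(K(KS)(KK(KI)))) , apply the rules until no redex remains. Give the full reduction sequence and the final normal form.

Answer: normal form = K(SI(KS))  (in 5 steps)

Derivation:
  start: K(IS(KI)(SI)(K(KS)(KK(KI))))
  [1] K(S(KI)(SI)(K(KS)(KK(KI))))
  [2] K(KI(K(KS)(KK(KI)))(SI(K(KS)(KK(KI)))))
  [3] K(I(SI(K(KS)(KK(KI)))))
  [4] K(SI(K(KS)(KK(KI))))
  [5] K(SI(KS))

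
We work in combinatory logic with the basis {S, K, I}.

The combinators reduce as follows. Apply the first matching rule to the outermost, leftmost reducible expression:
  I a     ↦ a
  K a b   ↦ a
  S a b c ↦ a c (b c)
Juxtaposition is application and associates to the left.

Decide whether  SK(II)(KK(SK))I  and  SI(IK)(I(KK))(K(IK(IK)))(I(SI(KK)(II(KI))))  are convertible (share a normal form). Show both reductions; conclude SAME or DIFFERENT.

Answer: DIFFERENT — A ⇓ KI, B ⇓ K(KK)

Working:
Term A:
  start: SK(II)(KK(SK))I
  →1  K(KK(SK))(II(KK(SK)))I
  →2  KK(SK)I
  →3  KI

Term B:
  start: SI(IK)(I(KK))(K(IK(IK)))(I(SI(KK)(II(KI))))
  →1  I(I(KK))(IK(I(KK)))(K(IK(IK)))(I(SI(KK)(II(KI))))
  →2  I(KK)(IK(I(KK)))(K(IK(IK)))(I(SI(KK)(II(KI))))
  →3  KK(IK(I(KK)))(K(IK(IK)))(I(SI(KK)(II(KI))))
  →4  K(K(IK(IK)))(I(SI(KK)(II(KI))))
  →5  K(IK(IK))
  →6  K(K(IK))
  →7  K(KK)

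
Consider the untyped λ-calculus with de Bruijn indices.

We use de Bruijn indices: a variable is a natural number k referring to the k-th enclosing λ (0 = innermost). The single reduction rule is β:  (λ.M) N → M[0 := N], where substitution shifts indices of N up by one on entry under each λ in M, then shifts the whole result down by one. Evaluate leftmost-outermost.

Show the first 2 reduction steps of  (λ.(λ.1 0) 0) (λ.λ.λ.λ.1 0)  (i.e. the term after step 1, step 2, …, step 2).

  start: (λ.(λ.1 0) 0) (λ.λ.λ.λ.1 0)
  step 1: (λ.(λ.λ.λ.λ.1 0) 0) (λ.λ.λ.λ.1 0)
  step 2: (λ.λ.λ.λ.1 0) (λ.λ.λ.λ.1 0)

Answer: after 2 steps: (λ.λ.λ.λ.1 0) (λ.λ.λ.λ.1 0)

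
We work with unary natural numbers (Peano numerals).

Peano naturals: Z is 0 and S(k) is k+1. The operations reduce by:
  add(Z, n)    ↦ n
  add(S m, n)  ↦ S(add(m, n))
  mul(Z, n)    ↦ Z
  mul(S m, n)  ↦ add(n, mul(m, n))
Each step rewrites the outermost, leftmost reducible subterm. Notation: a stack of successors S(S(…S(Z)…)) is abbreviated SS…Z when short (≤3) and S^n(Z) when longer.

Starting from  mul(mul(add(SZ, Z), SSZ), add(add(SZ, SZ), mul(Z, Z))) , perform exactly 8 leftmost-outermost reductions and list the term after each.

Answer: after 8 steps: S(add(add(SZ, mul(Z, Z)), mul(add(SZ, mul(add(Z, Z), SSZ)), add(add(SZ, SZ), mul(Z, Z)))))

Working:
  start: mul(mul(add(SZ, Z), SSZ), add(add(SZ, SZ), mul(Z, Z)))
  →1  mul(mul(S(add(Z, Z)), SSZ), add(add(SZ, SZ), mul(Z, Z)))
  →2  mul(add(SSZ, mul(add(Z, Z), SSZ)), add(add(SZ, SZ), mul(Z, Z)))
  →3  mul(S(add(SZ, mul(add(Z, Z), SSZ))), add(add(SZ, SZ), mul(Z, Z)))
  →4  add(add(add(SZ, SZ), mul(Z, Z)), mul(add(SZ, mul(add(Z, Z), SSZ)), add(add(SZ, SZ), mul(Z, Z))))
  →5  add(add(S(add(Z, SZ)), mul(Z, Z)), mul(add(SZ, mul(add(Z, Z), SSZ)), add(add(SZ, SZ), mul(Z, Z))))
  →6  add(S(add(add(Z, SZ), mul(Z, Z))), mul(add(SZ, mul(add(Z, Z), SSZ)), add(add(SZ, SZ), mul(Z, Z))))
  →7  S(add(add(add(Z, SZ), mul(Z, Z)), mul(add(SZ, mul(add(Z, Z), SSZ)), add(add(SZ, SZ), mul(Z, Z)))))
  →8  S(add(add(SZ, mul(Z, Z)), mul(add(SZ, mul(add(Z, Z), SSZ)), add(add(SZ, SZ), mul(Z, Z)))))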